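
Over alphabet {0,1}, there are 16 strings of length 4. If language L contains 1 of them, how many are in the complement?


Alphabet: {0,1}
String length: 4
Total strings of length 4 = 2^4 = 16
Strings in L = 1
Complement = total - |L|
= 16 - 1
= 15

15


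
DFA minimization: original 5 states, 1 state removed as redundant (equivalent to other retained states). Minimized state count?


Original DFA: 5 states
Redundant states removed: 1
Minimized states = original - removed
= 5 - 1
= 4

4


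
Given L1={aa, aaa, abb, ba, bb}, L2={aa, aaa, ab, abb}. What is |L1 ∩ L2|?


L1 = {aa, aaa, abb, ba, bb}
L2 = {aa, aaa, ab, abb}
Checking each string in L1 against L2:
  'aa': in L2? Yes
  'aaa': in L2? Yes
  'abb': in L2? Yes
  'ba': in L2? No
  'bb': in L2? No
Intersection = {aa, aaa, abb}
|L1 ∩ L2| = 3

3


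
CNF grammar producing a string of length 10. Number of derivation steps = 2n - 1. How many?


Chomsky Normal Form derivation:
String length n = 10
Each step either:
  - Splits a nonterminal into two (n-1 such steps)
  - Converts a nonterminal to terminal (n such steps)
Total = (n-1) + n = 2n - 1
= 2(10) - 1
= 20 - 1
= 19

19


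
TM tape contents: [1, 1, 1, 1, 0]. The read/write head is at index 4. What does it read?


Tape: [1, 1, 1, 1, 0]
Positions: 0 1 2 3 4
Values:    1 1 1 1 0
Head at position 4
tape[4] = 0

0


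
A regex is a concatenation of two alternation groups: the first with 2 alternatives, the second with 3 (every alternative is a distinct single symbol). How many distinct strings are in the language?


First group: 2 alternatives
Second group: 3 alternatives
Concatenation: each choice from group 1 pairs with each from group 2
Total = 2 x 3 = 6

6


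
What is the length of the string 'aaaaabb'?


String: 'aaaaabb'
Counting characters:
  'a' appears 5 time(s)
  'b' appears 2 time(s)
Total length = 5 + 2 = 7

7


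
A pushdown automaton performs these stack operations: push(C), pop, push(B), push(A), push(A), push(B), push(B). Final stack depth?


Tracing stack operations:
  push(C) -> stack = [C], depth=1
  pop -> removed C, stack = [], depth=0
  push(B) -> stack = [B], depth=1
  push(A) -> stack = [B,A], depth=2
  push(A) -> stack = [B,A,A], depth=3
  push(B) -> stack = [B,A,A,B], depth=4
  push(B) -> stack = [B,A,A,B,B], depth=5
Final depth = 5

5


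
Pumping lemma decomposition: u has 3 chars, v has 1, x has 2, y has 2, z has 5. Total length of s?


|s| = |u| + |v| + |x| + |y| + |z|
= 3 + 1 + 2 + 2 + 5
= 4 + 2 + 7
= 6 + 7
= 13

13


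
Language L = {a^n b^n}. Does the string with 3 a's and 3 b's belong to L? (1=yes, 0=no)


Language requires equal numbers of a's and b's
PDA pushes for each 'a', pops for each 'b'
Number of a's = 3
Number of b's = 3
3 == 3 -> Accept

1


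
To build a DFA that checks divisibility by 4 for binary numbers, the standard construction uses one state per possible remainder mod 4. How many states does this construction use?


Divisibility by 4 is tracked via the remainder mod 4: 0, 1, ..., 3
The construction assigns one state to each remainder
Number of remainders = 4

4


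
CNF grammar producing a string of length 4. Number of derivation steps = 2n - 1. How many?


Chomsky Normal Form derivation:
String length n = 4
Each step either:
  - Splits a nonterminal into two (n-1 such steps)
  - Converts a nonterminal to terminal (n such steps)
Total = (n-1) + n = 2n - 1
= 2(4) - 1
= 8 - 1
= 7

7


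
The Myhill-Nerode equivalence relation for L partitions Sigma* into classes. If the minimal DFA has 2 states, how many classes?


Myhill-Nerode theorem:
Number of equivalence classes = number of states in minimal DFA
Minimal DFA states = 2
Therefore equivalence classes = 2

2


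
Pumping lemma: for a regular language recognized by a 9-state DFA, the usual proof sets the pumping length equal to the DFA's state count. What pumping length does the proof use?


Pumping lemma for regular languages (standard proof):
Take p = |Q|, the number of DFA states.
Any string of length >= |Q| passes through |Q|+1 states while reading its first |Q| symbols,
so by pigeonhole some state repeats, giving the loop that can be pumped.
Here |Q| = 9
Therefore the proof uses p = 9

9


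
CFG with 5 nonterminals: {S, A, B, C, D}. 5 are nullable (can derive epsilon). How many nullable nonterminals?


Nonterminals: {S, A, B, C, D}
A nonterminal is nullable if it can derive epsilon
Counting nullable nonterminals: 5
Total nullable = 5

5


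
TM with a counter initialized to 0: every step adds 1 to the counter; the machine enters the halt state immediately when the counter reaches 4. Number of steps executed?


Counter starts at 0. Counting sequence:
  Step 1: counter = 1
  Step 2: counter = 2
  Step 3: counter = 3
  Step 4: counter = 4
Counter reached 4 -> halt
Total steps = 4

4


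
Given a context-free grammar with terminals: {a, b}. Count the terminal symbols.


Terminal symbols: a, b
Counting each: a (#1), b (#2)
Total = 2

2


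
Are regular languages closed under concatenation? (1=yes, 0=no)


Regular languages are closed under all standard operations:
- Union: Yes (product construction)
- Intersection: Yes (product construction)
- Complement: Yes (swap accept/reject)
- Concatenation: Yes (NFA construction)
Operation: concatenation -> Closed

1


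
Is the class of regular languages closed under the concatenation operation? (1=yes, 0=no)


Regular languages are closed under:
- Union (DFA product construction)
- Intersection (DFA product construction)
- Complement (swap accept/reject states)
- Concatenation (NFA construction)
- Kleene star (NFA construction)
concatenation is in this list
Therefore: closed

1


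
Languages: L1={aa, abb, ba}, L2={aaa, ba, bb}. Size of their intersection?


L1 = {aa, abb, ba}
L2 = {aaa, ba, bb}
Checking each string in L1 against L2:
  'aa': in L2? No
  'abb': in L2? No
  'ba': in L2? Yes
Intersection = {ba}
|L1 ∩ L2| = 1

1


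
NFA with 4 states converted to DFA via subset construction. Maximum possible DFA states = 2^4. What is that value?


NFA has 4 states
Subset construction: each DFA state = subset of NFA states
Maximum subsets = 2^4
2^4 = 16

16


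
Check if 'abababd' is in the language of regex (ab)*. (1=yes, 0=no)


Pattern: (ab)*
String: 'abababd'
Pattern requires: zero or more repetitions of 'ab'
Length 7 is odd -> cannot be (ab)* -> no match
Result: 0

0


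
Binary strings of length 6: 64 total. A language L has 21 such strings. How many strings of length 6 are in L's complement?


Alphabet: {0,1}
String length: 6
Total strings of length 6 = 2^6 = 64
Strings in L = 21
Complement = total - |L|
= 64 - 21
= 43

43


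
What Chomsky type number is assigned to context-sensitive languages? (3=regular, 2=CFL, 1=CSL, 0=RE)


Chomsky hierarchy levels:
  Type 3: Regular (DFA/NFA/regex)
  Type 2: Context-free (PDA)
  Type 1: Context-sensitive
  Type 0: Recursively enumerable (TM)
'context-sensitive' corresponds to Type 1

1


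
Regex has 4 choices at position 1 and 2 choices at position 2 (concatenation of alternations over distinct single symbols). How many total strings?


First group: 4 alternatives
Second group: 2 alternatives
Concatenation: each choice from group 1 pairs with each from group 2
Total = 4 x 2 = 8

8


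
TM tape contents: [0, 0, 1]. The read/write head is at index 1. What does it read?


Tape: [0, 0, 1]
Positions: 0 1 2
Values:    0 0 1
Head at position 1
tape[1] = 0

0


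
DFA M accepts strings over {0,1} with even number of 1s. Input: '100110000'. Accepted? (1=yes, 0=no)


DFA has 2 states: q_even (start, accept=yes) and q_odd
Processing string '100110000' character by character:
  Position 0: read '1', 1-count=1 -> q_odd
  Position 1: read '0', 1-count=1 -> q_odd (no change)
  Position 2: read '0', 1-count=1 -> q_odd (no change)
  Position 3: read '1', 1-count=2 -> q_even
  Position 4: read '1', 1-count=3 -> q_odd
  Position 5: read '0', 1-count=3 -> q_odd (no change)
  Position 6: read '0', 1-count=3 -> q_odd (no change)
  Position 7: read '0', 1-count=3 -> q_odd (no change)
  Position 8: read '0', 1-count=3 -> q_odd (no change)
Final state: q_odd, total 1s = 3 (odd); the DFA requires an even count -> reject

0


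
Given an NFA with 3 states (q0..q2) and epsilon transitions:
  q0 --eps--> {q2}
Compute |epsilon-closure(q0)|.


Starting from q0
Initialize closure = {q0}
Follow epsilon from q0 -> add q2
Final closure: {q0, q2}
Size = 2

2


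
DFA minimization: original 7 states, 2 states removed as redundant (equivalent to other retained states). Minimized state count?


Original DFA: 7 states
Redundant states removed: 2
Minimized states = original - removed
= 7 - 2
= 5

5


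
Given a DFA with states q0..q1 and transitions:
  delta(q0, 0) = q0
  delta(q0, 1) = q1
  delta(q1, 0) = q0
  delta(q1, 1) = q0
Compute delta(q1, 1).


Looking up transition function:
delta(q1, 1) in the table
Row: q1, Column: 1
Result: q0

q0


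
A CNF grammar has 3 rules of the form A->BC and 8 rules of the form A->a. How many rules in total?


CNF allows two rule forms:
  A -> BC (binary): 3 rules
  A -> a (terminal): 8 rules
Total = 3 + 8 = 11

11


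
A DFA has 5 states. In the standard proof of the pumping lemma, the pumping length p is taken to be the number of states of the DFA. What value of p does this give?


Pumping lemma for regular languages (standard proof):
Take p = |Q|, the number of DFA states.
Any string of length >= |Q| passes through |Q|+1 states while reading its first |Q| symbols,
so by pigeonhole some state repeats, giving the loop that can be pumped.
Here |Q| = 5
Therefore the proof uses p = 5

5


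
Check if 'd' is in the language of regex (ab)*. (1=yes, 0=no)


Pattern: (ab)*
String: 'd'
Pattern requires: zero or more repetitions of 'ab'
Length 1 is odd -> cannot be (ab)* -> no match
Result: 0

0


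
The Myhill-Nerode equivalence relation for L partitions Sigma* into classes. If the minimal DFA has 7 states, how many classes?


Myhill-Nerode theorem:
Number of equivalence classes = number of states in minimal DFA
Minimal DFA states = 7
Therefore equivalence classes = 7

7


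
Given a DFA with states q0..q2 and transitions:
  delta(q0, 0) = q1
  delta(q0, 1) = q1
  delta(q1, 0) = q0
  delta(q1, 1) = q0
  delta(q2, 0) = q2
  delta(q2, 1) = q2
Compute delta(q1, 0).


Looking up transition function:
delta(q1, 0) in the table
Row: q1, Column: 0
Result: q0

q0


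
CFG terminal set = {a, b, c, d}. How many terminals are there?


Terminal symbols: a, b, c, d
Counting each: a (#1), b (#2), c (#3), d (#4)
Total = 4

4


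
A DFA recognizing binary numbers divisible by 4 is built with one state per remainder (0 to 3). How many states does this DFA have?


Divisibility by 4 is tracked via the remainder mod 4: 0, 1, ..., 3
The construction assigns one state to each remainder
Number of remainders = 4

4


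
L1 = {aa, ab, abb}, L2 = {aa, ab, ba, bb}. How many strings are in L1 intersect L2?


L1 = {aa, ab, abb}
L2 = {aa, ab, ba, bb}
Checking each string in L1 against L2:
  'aa': in L2? Yes
  'ab': in L2? Yes
  'abb': in L2? No
Intersection = {aa, ab}
|L1 ∩ L2| = 2

2


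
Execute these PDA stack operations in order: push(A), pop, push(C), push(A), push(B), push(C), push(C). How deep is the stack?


Tracing stack operations:
  push(A) -> stack = [A], depth=1
  pop -> removed A, stack = [], depth=0
  push(C) -> stack = [C], depth=1
  push(A) -> stack = [C,A], depth=2
  push(B) -> stack = [C,A,B], depth=3
  push(C) -> stack = [C,A,B,C], depth=4
  push(C) -> stack = [C,A,B,C,C], depth=5
Final depth = 5

5


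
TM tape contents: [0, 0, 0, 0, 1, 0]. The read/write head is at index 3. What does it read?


Tape: [0, 0, 0, 0, 1, 0]
Positions: 0 1 2 3 4 5
Values:    0 0 0 0 1 0
Head at position 3
tape[3] = 0

0


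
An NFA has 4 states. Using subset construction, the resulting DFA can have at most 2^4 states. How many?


NFA has 4 states
Subset construction: each DFA state = subset of NFA states
Maximum subsets = 2^4
2^4 = 16

16


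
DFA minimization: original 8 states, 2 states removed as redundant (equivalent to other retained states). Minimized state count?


Original DFA: 8 states
Redundant states removed: 2
Minimized states = original - removed
= 8 - 2
= 6

6


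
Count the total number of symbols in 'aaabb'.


String: 'aaabb'
Counting characters:
  'a' appears 3 time(s)
  'b' appears 2 time(s)
Total length = 3 + 2 = 5

5


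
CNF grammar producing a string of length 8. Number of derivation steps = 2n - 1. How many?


Chomsky Normal Form derivation:
String length n = 8
Each step either:
  - Splits a nonterminal into two (n-1 such steps)
  - Converts a nonterminal to terminal (n such steps)
Total = (n-1) + n = 2n - 1
= 2(8) - 1
= 16 - 1
= 15

15


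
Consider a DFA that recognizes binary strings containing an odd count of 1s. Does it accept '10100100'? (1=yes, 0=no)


DFA has 2 states: q_even (start, accept=no) and q_odd
Processing string '10100100' character by character:
  Position 0: read '1', 1-count=1 -> q_odd
  Position 1: read '0', 1-count=1 -> q_odd (no change)
  Position 2: read '1', 1-count=2 -> q_even
  Position 3: read '0', 1-count=2 -> q_even (no change)
  Position 4: read '0', 1-count=2 -> q_even (no change)
  Position 5: read '1', 1-count=3 -> q_odd
  Position 6: read '0', 1-count=3 -> q_odd (no change)
  Position 7: read '0', 1-count=3 -> q_odd (no change)
Final state: q_odd, total 1s = 3 (odd); the DFA requires an odd count -> accept

1


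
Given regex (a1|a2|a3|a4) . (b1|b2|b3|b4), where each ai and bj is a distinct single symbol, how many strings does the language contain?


First group: 4 alternatives
Second group: 4 alternatives
Concatenation: each choice from group 1 pairs with each from group 2
Total = 4 x 4 = 16

16


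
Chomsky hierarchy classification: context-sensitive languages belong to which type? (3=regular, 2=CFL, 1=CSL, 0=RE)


Chomsky hierarchy levels:
  Type 3: Regular (DFA/NFA/regex)
  Type 2: Context-free (PDA)
  Type 1: Context-sensitive
  Type 0: Recursively enumerable (TM)
'context-sensitive' corresponds to Type 1

1


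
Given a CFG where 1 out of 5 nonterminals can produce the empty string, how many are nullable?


Nonterminals: {S, A, B, C, D}
A nonterminal is nullable if it can derive epsilon
Counting nullable nonterminals: 1
Total nullable = 1

1


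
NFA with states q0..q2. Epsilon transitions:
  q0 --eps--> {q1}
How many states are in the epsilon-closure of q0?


Starting from q0
Initialize closure = {q0}
Follow epsilon from q0 -> add q1
Final closure: {q0, q1}
Size = 2

2


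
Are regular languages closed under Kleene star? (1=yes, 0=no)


Regular languages are closed under:
- Union (DFA product construction)
- Intersection (DFA product construction)
- Complement (swap accept/reject states)
- Concatenation (NFA construction)
- Kleene star (NFA construction)
Kleene star is in this list
Therefore: closed

1


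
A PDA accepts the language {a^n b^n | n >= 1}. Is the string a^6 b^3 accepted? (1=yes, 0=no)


Language requires equal numbers of a's and b's
PDA pushes for each 'a', pops for each 'b'
Number of a's = 6
Number of b's = 3
6 != 3 -> Reject

0


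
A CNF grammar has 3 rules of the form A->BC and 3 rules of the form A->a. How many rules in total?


CNF allows two rule forms:
  A -> BC (binary): 3 rules
  A -> a (terminal): 3 rules
Total = 3 + 3 = 6

6


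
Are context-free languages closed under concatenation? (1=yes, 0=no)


CFL closure properties:
  Closed under: union, concatenation, Kleene star
  NOT closed under: intersection, complement
Operation 'concatenation' is in closed list -> Yes (closed)

1


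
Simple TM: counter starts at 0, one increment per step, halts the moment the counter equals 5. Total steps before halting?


Counter starts at 0. Counting sequence:
  Step 1: counter = 1
  Step 2: counter = 2
  Step 3: counter = 3
  Step 4: counter = 4
  Step 5: counter = 5
Counter reached 5 -> halt
Total steps = 5

5


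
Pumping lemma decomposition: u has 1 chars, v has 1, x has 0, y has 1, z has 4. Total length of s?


|s| = |u| + |v| + |x| + |y| + |z|
= 1 + 1 + 0 + 1 + 4
= 2 + 0 + 5
= 2 + 5
= 7

7


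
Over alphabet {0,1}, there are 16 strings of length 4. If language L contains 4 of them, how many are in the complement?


Alphabet: {0,1}
String length: 4
Total strings of length 4 = 2^4 = 16
Strings in L = 4
Complement = total - |L|
= 16 - 4
= 12

12


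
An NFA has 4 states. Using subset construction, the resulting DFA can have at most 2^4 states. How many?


NFA has 4 states
Subset construction: each DFA state = subset of NFA states
Maximum subsets = 2^4
2^4 = 16

16


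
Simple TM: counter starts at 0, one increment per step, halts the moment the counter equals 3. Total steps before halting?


Counter starts at 0. Counting sequence:
  Step 1: counter = 1
  Step 2: counter = 2
  Step 3: counter = 3
Counter reached 3 -> halt
Total steps = 3

3


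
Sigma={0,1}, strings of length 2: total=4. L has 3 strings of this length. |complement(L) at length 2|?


Alphabet: {0,1}
String length: 2
Total strings of length 2 = 2^2 = 4
Strings in L = 3
Complement = total - |L|
= 4 - 3
= 1

1


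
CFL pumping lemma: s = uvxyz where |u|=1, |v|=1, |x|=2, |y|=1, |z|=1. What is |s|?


|s| = |u| + |v| + |x| + |y| + |z|
= 1 + 1 + 2 + 1 + 1
= 2 + 2 + 2
= 4 + 2
= 6

6


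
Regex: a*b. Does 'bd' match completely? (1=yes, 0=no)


Pattern: a*b
String: 'bd'
Pattern requires: zero or more 'a's followed by exactly one 'b'
Found 0 leading 'a's
Remaining: 'bd'
Remaining is not 'b' -> no match
Result: 0

0


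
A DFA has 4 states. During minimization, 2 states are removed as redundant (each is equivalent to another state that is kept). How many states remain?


Original DFA: 4 states
Redundant states removed: 2
Minimized states = original - removed
= 4 - 2
= 2

2


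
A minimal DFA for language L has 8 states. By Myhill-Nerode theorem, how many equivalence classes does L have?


Myhill-Nerode theorem:
Number of equivalence classes = number of states in minimal DFA
Minimal DFA states = 8
Therefore equivalence classes = 8

8


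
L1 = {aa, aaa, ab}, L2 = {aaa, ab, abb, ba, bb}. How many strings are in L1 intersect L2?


L1 = {aa, aaa, ab}
L2 = {aaa, ab, abb, ba, bb}
Checking each string in L1 against L2:
  'aa': in L2? No
  'aaa': in L2? Yes
  'ab': in L2? Yes
Intersection = {aaa, ab}
|L1 ∩ L2| = 2

2


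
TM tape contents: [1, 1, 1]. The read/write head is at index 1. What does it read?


Tape: [1, 1, 1]
Positions: 0 1 2
Values:    1 1 1
Head at position 1
tape[1] = 1

1


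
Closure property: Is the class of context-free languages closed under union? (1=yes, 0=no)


CFL closure properties:
  Closed under: union, concatenation, Kleene star
  NOT closed under: intersection, complement
Operation 'union' is in closed list -> Yes (closed)

1


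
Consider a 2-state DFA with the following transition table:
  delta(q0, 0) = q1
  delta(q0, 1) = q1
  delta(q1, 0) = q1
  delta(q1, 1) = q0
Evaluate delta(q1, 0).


Looking up transition function:
delta(q1, 0) in the table
Row: q1, Column: 0
Result: q1

q1


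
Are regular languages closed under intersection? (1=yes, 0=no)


Regular languages are closed under:
- Union (DFA product construction)
- Intersection (DFA product construction)
- Complement (swap accept/reject states)
- Concatenation (NFA construction)
- Kleene star (NFA construction)
intersection is in this list
Therefore: closed

1


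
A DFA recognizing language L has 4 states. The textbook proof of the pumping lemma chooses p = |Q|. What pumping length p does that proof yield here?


Pumping lemma for regular languages (standard proof):
Take p = |Q|, the number of DFA states.
Any string of length >= |Q| passes through |Q|+1 states while reading its first |Q| symbols,
so by pigeonhole some state repeats, giving the loop that can be pumped.
Here |Q| = 4
Therefore the proof uses p = 4

4


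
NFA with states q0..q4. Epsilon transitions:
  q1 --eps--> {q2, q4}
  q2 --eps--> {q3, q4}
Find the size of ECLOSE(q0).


Starting from q0
Initialize closure = {q0}
q0 has no outgoing epsilon transitions -> nothing to add
Final closure: {q0}
Size = 1

1


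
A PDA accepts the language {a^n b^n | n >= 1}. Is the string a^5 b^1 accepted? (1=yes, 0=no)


Language requires equal numbers of a's and b's
PDA pushes for each 'a', pops for each 'b'
Number of a's = 5
Number of b's = 1
5 != 1 -> Reject

0


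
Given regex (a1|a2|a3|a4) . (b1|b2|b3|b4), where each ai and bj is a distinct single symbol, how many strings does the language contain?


First group: 4 alternatives
Second group: 4 alternatives
Concatenation: each choice from group 1 pairs with each from group 2
Total = 4 x 4 = 16

16


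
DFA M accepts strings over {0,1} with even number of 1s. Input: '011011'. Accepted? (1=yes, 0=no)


DFA has 2 states: q_even (start, accept=yes) and q_odd
Processing string '011011' character by character:
  Position 0: read '0', 1-count=0 -> q_even (no change)
  Position 1: read '1', 1-count=1 -> q_odd
  Position 2: read '1', 1-count=2 -> q_even
  Position 3: read '0', 1-count=2 -> q_even (no change)
  Position 4: read '1', 1-count=3 -> q_odd
  Position 5: read '1', 1-count=4 -> q_even
Final state: q_even, total 1s = 4 (even); the DFA requires an even count -> accept

1


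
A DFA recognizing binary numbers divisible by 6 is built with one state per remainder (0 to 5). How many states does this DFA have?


Divisibility by 6 is tracked via the remainder mod 6: 0, 1, ..., 5
The construction assigns one state to each remainder
Number of remainders = 6

6


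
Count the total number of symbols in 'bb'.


String: 'bb'
Counting characters:
  'b' appears 2 time(s)
Total length = 0 + 2 = 2

2


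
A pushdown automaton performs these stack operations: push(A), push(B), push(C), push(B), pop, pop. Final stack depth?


Tracing stack operations:
  push(A) -> stack = [A], depth=1
  push(B) -> stack = [A,B], depth=2
  push(C) -> stack = [A,B,C], depth=3
  push(B) -> stack = [A,B,C,B], depth=4
  pop -> removed B, stack = [A,B,C], depth=3
  pop -> removed C, stack = [A,B], depth=2
Final depth = 2

2


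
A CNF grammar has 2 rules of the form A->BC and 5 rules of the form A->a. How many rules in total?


CNF allows two rule forms:
  A -> BC (binary): 2 rules
  A -> a (terminal): 5 rules
Total = 2 + 5 = 7

7


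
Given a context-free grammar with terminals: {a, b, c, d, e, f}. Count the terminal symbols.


Terminal symbols: a, b, c, d, e, f
Counting each: a (#1), b (#2), c (#3), d (#4), e (#5), f (#6)
Total = 6

6


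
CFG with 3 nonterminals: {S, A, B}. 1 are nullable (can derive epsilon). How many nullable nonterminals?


Nonterminals: {S, A, B}
A nonterminal is nullable if it can derive epsilon
Counting nullable nonterminals: 1
Total nullable = 1

1


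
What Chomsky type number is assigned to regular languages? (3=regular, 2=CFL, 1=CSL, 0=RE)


Chomsky hierarchy levels:
  Type 3: Regular (DFA/NFA/regex)
  Type 2: Context-free (PDA)
  Type 1: Context-sensitive
  Type 0: Recursively enumerable (TM)
'regular' corresponds to Type 3

3


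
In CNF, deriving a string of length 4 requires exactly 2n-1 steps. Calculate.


Chomsky Normal Form derivation:
String length n = 4
Each step either:
  - Splits a nonterminal into two (n-1 such steps)
  - Converts a nonterminal to terminal (n such steps)
Total = (n-1) + n = 2n - 1
= 2(4) - 1
= 8 - 1
= 7

7


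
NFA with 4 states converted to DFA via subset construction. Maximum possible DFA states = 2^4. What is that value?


NFA has 4 states
Subset construction: each DFA state = subset of NFA states
Maximum subsets = 2^4
2^4 = 16

16


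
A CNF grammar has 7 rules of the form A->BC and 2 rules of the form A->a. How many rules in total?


CNF allows two rule forms:
  A -> BC (binary): 7 rules
  A -> a (terminal): 2 rules
Total = 7 + 2 = 9

9


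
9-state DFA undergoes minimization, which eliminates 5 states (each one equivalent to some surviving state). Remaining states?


Original DFA: 9 states
Redundant states removed: 5
Minimized states = original - removed
= 9 - 5
= 4

4


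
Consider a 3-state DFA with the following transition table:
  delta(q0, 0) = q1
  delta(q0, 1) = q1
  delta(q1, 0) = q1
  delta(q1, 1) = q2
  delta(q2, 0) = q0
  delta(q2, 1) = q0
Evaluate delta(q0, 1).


Looking up transition function:
delta(q0, 1) in the table
Row: q0, Column: 1
Result: q1

q1


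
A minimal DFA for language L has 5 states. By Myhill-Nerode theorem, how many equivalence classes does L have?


Myhill-Nerode theorem:
Number of equivalence classes = number of states in minimal DFA
Minimal DFA states = 5
Therefore equivalence classes = 5

5


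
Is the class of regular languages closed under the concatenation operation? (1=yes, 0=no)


Regular languages are closed under:
- Union (DFA product construction)
- Intersection (DFA product construction)
- Complement (swap accept/reject states)
- Concatenation (NFA construction)
- Kleene star (NFA construction)
concatenation is in this list
Therefore: closed

1


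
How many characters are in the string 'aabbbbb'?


String: 'aabbbbb'
Counting characters:
  'a' appears 2 time(s)
  'b' appears 5 time(s)
Total length = 2 + 5 = 7

7


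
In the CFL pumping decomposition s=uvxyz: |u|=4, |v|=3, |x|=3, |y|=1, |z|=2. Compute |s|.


|s| = |u| + |v| + |x| + |y| + |z|
= 4 + 3 + 3 + 1 + 2
= 7 + 3 + 3
= 10 + 3
= 13

13


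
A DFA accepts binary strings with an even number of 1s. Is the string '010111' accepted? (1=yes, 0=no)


DFA has 2 states: q_even (start, accept=yes) and q_odd
Processing string '010111' character by character:
  Position 0: read '0', 1-count=0 -> q_even (no change)
  Position 1: read '1', 1-count=1 -> q_odd
  Position 2: read '0', 1-count=1 -> q_odd (no change)
  Position 3: read '1', 1-count=2 -> q_even
  Position 4: read '1', 1-count=3 -> q_odd
  Position 5: read '1', 1-count=4 -> q_even
Final state: q_even, total 1s = 4 (even); the DFA requires an even count -> accept

1


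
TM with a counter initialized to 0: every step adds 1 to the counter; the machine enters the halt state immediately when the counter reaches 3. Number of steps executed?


Counter starts at 0. Counting sequence:
  Step 1: counter = 1
  Step 2: counter = 2
  Step 3: counter = 3
Counter reached 3 -> halt
Total steps = 3

3


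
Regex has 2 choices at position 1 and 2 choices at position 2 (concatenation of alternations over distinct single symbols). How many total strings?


First group: 2 alternatives
Second group: 2 alternatives
Concatenation: each choice from group 1 pairs with each from group 2
Total = 2 x 2 = 4

4


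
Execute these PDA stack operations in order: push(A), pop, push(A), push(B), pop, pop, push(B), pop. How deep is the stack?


Tracing stack operations:
  push(A) -> stack = [A], depth=1
  pop -> removed A, stack = [], depth=0
  push(A) -> stack = [A], depth=1
  push(B) -> stack = [A,B], depth=2
  pop -> removed B, stack = [A], depth=1
  pop -> removed A, stack = [], depth=0
  push(B) -> stack = [B], depth=1
  pop -> removed B, stack = [], depth=0
Final depth = 0

0


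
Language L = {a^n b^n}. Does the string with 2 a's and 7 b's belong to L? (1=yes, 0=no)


Language requires equal numbers of a's and b's
PDA pushes for each 'a', pops for each 'b'
Number of a's = 2
Number of b's = 7
2 != 7 -> Reject

0


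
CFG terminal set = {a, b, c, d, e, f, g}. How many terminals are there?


Terminal symbols: a, b, c, d, e, f, g
Counting each: a (#1), b (#2), c (#3), d (#4), e (#5), f (#6), g (#7)
Total = 7

7


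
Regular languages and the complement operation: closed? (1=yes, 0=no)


Regular languages are closed under all standard operations:
- Union: Yes (product construction)
- Intersection: Yes (product construction)
- Complement: Yes (swap accept/reject)
- Concatenation: Yes (NFA construction)
Operation: complement -> Closed

1


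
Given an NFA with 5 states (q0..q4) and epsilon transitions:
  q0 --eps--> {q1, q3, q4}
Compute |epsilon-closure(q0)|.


Starting from q0
Initialize closure = {q0}
Follow epsilon from q0 -> add q1
Follow epsilon from q0 -> add q3
Follow epsilon from q0 -> add q4
Final closure: {q0, q1, q3, q4}
Size = 4

4


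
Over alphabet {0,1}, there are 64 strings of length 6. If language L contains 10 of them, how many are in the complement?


Alphabet: {0,1}
String length: 6
Total strings of length 6 = 2^6 = 64
Strings in L = 10
Complement = total - |L|
= 64 - 10
= 54

54


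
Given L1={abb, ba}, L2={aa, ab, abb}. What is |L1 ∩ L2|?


L1 = {abb, ba}
L2 = {aa, ab, abb}
Checking each string in L1 against L2:
  'abb': in L2? Yes
  'ba': in L2? No
Intersection = {abb}
|L1 ∩ L2| = 1

1


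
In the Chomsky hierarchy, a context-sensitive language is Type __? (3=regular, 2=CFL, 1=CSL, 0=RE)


Chomsky hierarchy levels:
  Type 3: Regular (DFA/NFA/regex)
  Type 2: Context-free (PDA)
  Type 1: Context-sensitive
  Type 0: Recursively enumerable (TM)
'context-sensitive' corresponds to Type 1

1


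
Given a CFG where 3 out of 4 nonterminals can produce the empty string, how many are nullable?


Nonterminals: {S, A, B, C}
A nonterminal is nullable if it can derive epsilon
Counting nullable nonterminals: 3
Total nullable = 3

3


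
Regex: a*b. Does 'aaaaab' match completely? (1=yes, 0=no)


Pattern: a*b
String: 'aaaaab'
Pattern requires: zero or more 'a's followed by exactly one 'b'
Found 5 leading 'a's
Remaining: 'b'
Remaining is exactly 'b' -> match
Result: 1

1


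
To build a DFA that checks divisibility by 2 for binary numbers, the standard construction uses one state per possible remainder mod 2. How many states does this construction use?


Divisibility by 2 is tracked via the remainder mod 2: 0, 1, ..., 1
The construction assigns one state to each remainder
Number of remainders = 2

2


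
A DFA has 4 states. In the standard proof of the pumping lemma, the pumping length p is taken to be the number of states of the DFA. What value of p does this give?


Pumping lemma for regular languages (standard proof):
Take p = |Q|, the number of DFA states.
Any string of length >= |Q| passes through |Q|+1 states while reading its first |Q| symbols,
so by pigeonhole some state repeats, giving the loop that can be pumped.
Here |Q| = 4
Therefore the proof uses p = 4

4


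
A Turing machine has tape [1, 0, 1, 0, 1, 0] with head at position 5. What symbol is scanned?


Tape: [1, 0, 1, 0, 1, 0]
Positions: 0 1 2 3 4 5
Values:    1 0 1 0 1 0
Head at position 5
tape[5] = 0

0


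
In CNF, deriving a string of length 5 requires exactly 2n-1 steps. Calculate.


Chomsky Normal Form derivation:
String length n = 5
Each step either:
  - Splits a nonterminal into two (n-1 such steps)
  - Converts a nonterminal to terminal (n such steps)
Total = (n-1) + n = 2n - 1
= 2(5) - 1
= 10 - 1
= 9

9


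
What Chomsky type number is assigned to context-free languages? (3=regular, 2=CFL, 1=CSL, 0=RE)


Chomsky hierarchy levels:
  Type 3: Regular (DFA/NFA/regex)
  Type 2: Context-free (PDA)
  Type 1: Context-sensitive
  Type 0: Recursively enumerable (TM)
'context-free' corresponds to Type 2

2


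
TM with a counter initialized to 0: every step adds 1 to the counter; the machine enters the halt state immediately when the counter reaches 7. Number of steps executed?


Counter starts at 0. Counting sequence:
  Step 1: counter = 1
  Step 2: counter = 2
  Step 3: counter = 3
  Step 4: counter = 4
  Step 5: counter = 5
  Step 6: counter = 6
  Step 7: counter = 7
Counter reached 7 -> halt
Total steps = 7

7


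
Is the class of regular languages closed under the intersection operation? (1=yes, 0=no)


Regular languages are closed under:
- Union (DFA product construction)
- Intersection (DFA product construction)
- Complement (swap accept/reject states)
- Concatenation (NFA construction)
- Kleene star (NFA construction)
intersection is in this list
Therefore: closed

1


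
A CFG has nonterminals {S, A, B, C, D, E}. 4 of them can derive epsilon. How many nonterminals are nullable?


Nonterminals: {S, A, B, C, D, E}
A nonterminal is nullable if it can derive epsilon
Counting nullable nonterminals: 4
Total nullable = 4

4


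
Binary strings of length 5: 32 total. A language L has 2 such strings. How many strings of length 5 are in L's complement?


Alphabet: {0,1}
String length: 5
Total strings of length 5 = 2^5 = 32
Strings in L = 2
Complement = total - |L|
= 32 - 2
= 30

30


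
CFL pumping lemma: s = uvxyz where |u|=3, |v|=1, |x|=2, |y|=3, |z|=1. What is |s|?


|s| = |u| + |v| + |x| + |y| + |z|
= 3 + 1 + 2 + 3 + 1
= 4 + 2 + 4
= 6 + 4
= 10

10


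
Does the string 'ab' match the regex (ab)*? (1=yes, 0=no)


Pattern: (ab)*
String: 'ab'
Pattern requires: zero or more repetitions of 'ab'
Pairs: ['ab']
All pairs are 'ab'? Yes
Result: 1

1


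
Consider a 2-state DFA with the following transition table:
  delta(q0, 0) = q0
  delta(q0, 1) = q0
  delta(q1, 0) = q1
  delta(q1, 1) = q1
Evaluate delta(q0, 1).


Looking up transition function:
delta(q0, 1) in the table
Row: q0, Column: 1
Result: q0

q0


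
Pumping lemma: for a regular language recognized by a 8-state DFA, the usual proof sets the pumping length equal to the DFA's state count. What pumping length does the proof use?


Pumping lemma for regular languages (standard proof):
Take p = |Q|, the number of DFA states.
Any string of length >= |Q| passes through |Q|+1 states while reading its first |Q| symbols,
so by pigeonhole some state repeats, giving the loop that can be pumped.
Here |Q| = 8
Therefore the proof uses p = 8

8


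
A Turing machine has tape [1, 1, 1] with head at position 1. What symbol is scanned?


Tape: [1, 1, 1]
Positions: 0 1 2
Values:    1 1 1
Head at position 1
tape[1] = 1

1


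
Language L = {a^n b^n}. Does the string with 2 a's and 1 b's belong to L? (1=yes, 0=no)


Language requires equal numbers of a's and b's
PDA pushes for each 'a', pops for each 'b'
Number of a's = 2
Number of b's = 1
2 != 1 -> Reject

0


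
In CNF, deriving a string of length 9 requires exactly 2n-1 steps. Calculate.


Chomsky Normal Form derivation:
String length n = 9
Each step either:
  - Splits a nonterminal into two (n-1 such steps)
  - Converts a nonterminal to terminal (n such steps)
Total = (n-1) + n = 2n - 1
= 2(9) - 1
= 18 - 1
= 17

17


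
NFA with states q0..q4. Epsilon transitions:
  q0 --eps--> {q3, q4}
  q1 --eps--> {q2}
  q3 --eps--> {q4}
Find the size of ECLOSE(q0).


Starting from q0
Initialize closure = {q0}
Follow epsilon from q0 -> add q3
Follow epsilon from q0 -> add q4
Final closure: {q0, q3, q4}
Size = 3

3


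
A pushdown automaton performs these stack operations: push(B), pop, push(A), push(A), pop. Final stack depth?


Tracing stack operations:
  push(B) -> stack = [B], depth=1
  pop -> removed B, stack = [], depth=0
  push(A) -> stack = [A], depth=1
  push(A) -> stack = [A,A], depth=2
  pop -> removed A, stack = [A], depth=1
Final depth = 1

1


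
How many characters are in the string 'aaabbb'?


String: 'aaabbb'
Counting characters:
  'a' appears 3 time(s)
  'b' appears 3 time(s)
Total length = 3 + 3 = 6

6


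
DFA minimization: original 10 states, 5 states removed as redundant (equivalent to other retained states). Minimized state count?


Original DFA: 10 states
Redundant states removed: 5
Minimized states = original - removed
= 10 - 5
= 5

5


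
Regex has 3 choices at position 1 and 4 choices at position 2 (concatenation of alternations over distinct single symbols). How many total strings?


First group: 3 alternatives
Second group: 4 alternatives
Concatenation: each choice from group 1 pairs with each from group 2
Total = 3 x 4 = 12

12


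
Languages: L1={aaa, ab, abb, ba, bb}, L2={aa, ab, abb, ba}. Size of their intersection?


L1 = {aaa, ab, abb, ba, bb}
L2 = {aa, ab, abb, ba}
Checking each string in L1 against L2:
  'aaa': in L2? No
  'ab': in L2? Yes
  'abb': in L2? Yes
  'ba': in L2? Yes
  'bb': in L2? No
Intersection = {ab, abb, ba}
|L1 ∩ L2| = 3

3


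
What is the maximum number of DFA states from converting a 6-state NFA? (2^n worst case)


NFA has 6 states
Subset construction: each DFA state = subset of NFA states
Maximum subsets = 2^6
2^6 = 64

64


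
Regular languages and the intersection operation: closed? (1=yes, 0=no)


Regular languages are closed under all standard operations:
- Union: Yes (product construction)
- Intersection: Yes (product construction)
- Complement: Yes (swap accept/reject)
- Concatenation: Yes (NFA construction)
Operation: intersection -> Closed

1


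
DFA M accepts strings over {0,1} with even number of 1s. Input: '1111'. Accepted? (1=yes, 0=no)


DFA has 2 states: q_even (start, accept=yes) and q_odd
Processing string '1111' character by character:
  Position 0: read '1', 1-count=1 -> q_odd
  Position 1: read '1', 1-count=2 -> q_even
  Position 2: read '1', 1-count=3 -> q_odd
  Position 3: read '1', 1-count=4 -> q_even
Final state: q_even, total 1s = 4 (even); the DFA requires an even count -> accept

1


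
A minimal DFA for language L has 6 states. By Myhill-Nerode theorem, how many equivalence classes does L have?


Myhill-Nerode theorem:
Number of equivalence classes = number of states in minimal DFA
Minimal DFA states = 6
Therefore equivalence classes = 6

6


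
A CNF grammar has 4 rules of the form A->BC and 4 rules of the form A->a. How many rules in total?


CNF allows two rule forms:
  A -> BC (binary): 4 rules
  A -> a (terminal): 4 rules
Total = 4 + 4 = 8

8


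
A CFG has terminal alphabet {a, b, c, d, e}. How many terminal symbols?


Terminal symbols: a, b, c, d, e
Counting each: a (#1), b (#2), c (#3), d (#4), e (#5)
Total = 5

5


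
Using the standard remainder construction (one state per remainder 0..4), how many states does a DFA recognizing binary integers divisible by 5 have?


Divisibility by 5 is tracked via the remainder mod 5: 0, 1, ..., 4
The construction assigns one state to each remainder
Number of remainders = 5

5


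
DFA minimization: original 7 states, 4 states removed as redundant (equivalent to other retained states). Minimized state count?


Original DFA: 7 states
Redundant states removed: 4
Minimized states = original - removed
= 7 - 4
= 3

3


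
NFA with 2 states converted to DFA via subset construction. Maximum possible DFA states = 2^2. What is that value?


NFA has 2 states
Subset construction: each DFA state = subset of NFA states
Maximum subsets = 2^2
2^2 = 4

4


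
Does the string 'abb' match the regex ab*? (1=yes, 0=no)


Pattern: ab*
String: 'abb'
Pattern requires: exactly one 'a' followed by zero or more 'b's
First char is 'a' -> OK
Rest 'bb': all b's? Yes
Result: 1

1


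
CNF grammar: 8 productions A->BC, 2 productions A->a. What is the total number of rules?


CNF allows two rule forms:
  A -> BC (binary): 8 rules
  A -> a (terminal): 2 rules
Total = 8 + 2 = 10

10


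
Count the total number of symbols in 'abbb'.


String: 'abbb'
Counting characters:
  'a' appears 1 time(s)
  'b' appears 3 time(s)
Total length = 1 + 3 = 4

4


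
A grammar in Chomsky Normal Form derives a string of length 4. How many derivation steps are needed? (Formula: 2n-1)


Chomsky Normal Form derivation:
String length n = 4
Each step either:
  - Splits a nonterminal into two (n-1 such steps)
  - Converts a nonterminal to terminal (n such steps)
Total = (n-1) + n = 2n - 1
= 2(4) - 1
= 8 - 1
= 7

7


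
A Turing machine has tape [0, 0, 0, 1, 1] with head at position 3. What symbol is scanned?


Tape: [0, 0, 0, 1, 1]
Positions: 0 1 2 3 4
Values:    0 0 0 1 1
Head at position 3
tape[3] = 1

1
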